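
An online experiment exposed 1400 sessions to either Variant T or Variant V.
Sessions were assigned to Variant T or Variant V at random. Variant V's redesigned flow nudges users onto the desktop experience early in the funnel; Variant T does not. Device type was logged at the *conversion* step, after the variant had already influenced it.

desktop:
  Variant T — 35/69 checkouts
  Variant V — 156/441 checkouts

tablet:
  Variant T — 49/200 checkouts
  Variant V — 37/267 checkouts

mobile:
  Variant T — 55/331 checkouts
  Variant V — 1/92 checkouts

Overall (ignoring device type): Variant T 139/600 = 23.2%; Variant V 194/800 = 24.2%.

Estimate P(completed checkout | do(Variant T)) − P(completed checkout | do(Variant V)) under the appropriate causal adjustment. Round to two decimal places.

Device type is recorded after the variant and is itself shifted by it — it sits on the causal path from variant to outcome. Conditioning on a mediator would strip out part of the effect we want; the pooled comparison gives the total causal effect.
The causal difference is the pooled difference: 0.232 − 0.242 = -0.011.

-0.01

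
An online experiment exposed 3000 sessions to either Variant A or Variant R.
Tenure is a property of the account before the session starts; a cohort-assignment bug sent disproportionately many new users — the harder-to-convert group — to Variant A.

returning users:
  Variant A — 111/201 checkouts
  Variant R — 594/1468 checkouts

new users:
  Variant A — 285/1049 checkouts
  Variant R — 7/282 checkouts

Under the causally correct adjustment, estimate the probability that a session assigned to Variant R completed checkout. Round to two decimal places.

The stratified and pooled comparisons disagree (Variant A wins within each user tenure; Variant R wins overall), so the answer turns on the causal role of user tenure.
The imbalance in user tenure arose from how sessions were allocated, not from anything the variant did; and user tenure independently affects the outcome. The pooled gap is confounded — condition on user tenure.
Standardising Variant R to the population user tenure mix: 0.556·594/1468 + 0.444·7/282 = 0.236.

0.24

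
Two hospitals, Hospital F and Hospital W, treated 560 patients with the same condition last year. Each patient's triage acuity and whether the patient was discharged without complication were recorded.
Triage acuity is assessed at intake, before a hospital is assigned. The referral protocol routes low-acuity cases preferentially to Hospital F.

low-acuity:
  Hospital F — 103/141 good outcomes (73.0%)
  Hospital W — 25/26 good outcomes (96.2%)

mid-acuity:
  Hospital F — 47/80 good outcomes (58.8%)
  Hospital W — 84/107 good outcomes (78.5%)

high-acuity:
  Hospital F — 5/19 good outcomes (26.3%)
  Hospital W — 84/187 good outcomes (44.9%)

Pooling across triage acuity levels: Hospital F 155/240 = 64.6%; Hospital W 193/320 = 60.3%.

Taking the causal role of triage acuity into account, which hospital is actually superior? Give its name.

The imbalance in triage acuity arose from how patients were allocated, not from anything the hospital did; and triage acuity independently affects the outcome. The pooled gap is confounded — condition on triage acuity.
Within each level — low-acuity: 73.0% vs 96.2%; mid-acuity: 58.8% vs 78.5%; high-acuity: 26.3% vs 44.9% — Hospital W is higher every time.

Hospital W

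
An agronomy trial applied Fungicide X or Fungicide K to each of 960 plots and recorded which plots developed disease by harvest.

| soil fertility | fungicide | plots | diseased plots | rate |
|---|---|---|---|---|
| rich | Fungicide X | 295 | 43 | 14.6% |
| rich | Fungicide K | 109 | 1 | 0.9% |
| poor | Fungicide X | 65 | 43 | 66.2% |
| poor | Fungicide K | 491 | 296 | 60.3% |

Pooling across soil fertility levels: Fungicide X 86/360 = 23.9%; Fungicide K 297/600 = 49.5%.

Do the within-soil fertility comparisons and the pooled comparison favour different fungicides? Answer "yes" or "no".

Within each soil fertility level (rich 14.6% vs 0.9%; poor 66.2% vs 60.3%), Fungicide K has the lower rate every time. Pooled: 23.9% vs 49.5% — Fungicide X has the lower rate overall. The two comparisons disagree.

yes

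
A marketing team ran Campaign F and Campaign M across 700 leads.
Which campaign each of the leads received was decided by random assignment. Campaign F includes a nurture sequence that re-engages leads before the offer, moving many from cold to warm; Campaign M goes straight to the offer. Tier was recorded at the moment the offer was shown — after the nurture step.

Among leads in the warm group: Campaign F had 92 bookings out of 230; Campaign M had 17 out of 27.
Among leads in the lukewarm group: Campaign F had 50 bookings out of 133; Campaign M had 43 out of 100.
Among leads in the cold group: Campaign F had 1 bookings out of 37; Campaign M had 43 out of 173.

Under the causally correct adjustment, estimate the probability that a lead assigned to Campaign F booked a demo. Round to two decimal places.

Because the campaign influences engagement tier, engagement tier is a post-treatment mediator, not a confounder. Stratifying on it would bias the estimate; the causal effect is the crude pooled difference.
So P(outcome | do(Campaign F)) is just the pooled rate for Campaign F: 143/400 = 0.357.

0.36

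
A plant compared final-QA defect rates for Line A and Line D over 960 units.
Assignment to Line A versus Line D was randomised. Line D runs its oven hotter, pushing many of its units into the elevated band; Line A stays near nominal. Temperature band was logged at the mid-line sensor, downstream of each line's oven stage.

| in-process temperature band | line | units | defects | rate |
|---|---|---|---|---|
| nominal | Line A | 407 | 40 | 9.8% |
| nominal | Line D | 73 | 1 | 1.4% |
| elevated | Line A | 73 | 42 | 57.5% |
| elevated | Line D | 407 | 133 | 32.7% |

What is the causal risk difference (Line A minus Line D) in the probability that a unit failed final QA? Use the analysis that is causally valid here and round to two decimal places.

Stratifying would compare lines among units the lines themselves sorted into in-process temperature band groups — a form of selection on an intermediate. The unconditioned pooled rates give the total causal effect.
The causal difference is the pooled difference: 0.171 − 0.279 = -0.108.

-0.11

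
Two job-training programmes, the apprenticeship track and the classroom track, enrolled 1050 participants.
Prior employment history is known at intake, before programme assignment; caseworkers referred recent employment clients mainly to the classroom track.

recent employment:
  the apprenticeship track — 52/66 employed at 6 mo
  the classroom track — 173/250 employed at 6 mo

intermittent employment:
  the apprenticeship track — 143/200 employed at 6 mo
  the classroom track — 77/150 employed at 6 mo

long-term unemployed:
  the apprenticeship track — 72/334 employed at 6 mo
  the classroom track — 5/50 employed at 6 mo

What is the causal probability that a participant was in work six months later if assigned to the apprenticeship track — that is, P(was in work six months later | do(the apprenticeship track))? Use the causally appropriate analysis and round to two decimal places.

Prior employment history differs across programmes for reasons unrelated to any effect of the programme itself, and it separately predicts the outcome — a classic confounder. We must compare within prior employment history levels.
Standardising the apprenticeship track to the population prior employment history mix: 0.301·52/66 + 0.333·143/200 + 0.366·72/334 = 0.554.

0.55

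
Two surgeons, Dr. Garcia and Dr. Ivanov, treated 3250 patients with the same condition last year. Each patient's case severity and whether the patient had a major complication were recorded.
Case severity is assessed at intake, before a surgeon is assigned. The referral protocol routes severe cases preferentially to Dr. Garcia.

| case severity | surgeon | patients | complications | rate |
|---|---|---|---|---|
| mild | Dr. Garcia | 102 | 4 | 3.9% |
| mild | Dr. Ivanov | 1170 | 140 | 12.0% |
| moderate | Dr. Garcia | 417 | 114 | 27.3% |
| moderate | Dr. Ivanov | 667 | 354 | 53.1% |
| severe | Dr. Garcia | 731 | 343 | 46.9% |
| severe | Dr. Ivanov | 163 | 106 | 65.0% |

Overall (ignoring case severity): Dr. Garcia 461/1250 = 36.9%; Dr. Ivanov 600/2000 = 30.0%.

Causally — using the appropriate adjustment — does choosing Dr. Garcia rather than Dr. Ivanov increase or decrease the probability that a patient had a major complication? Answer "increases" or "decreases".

Since case severity is a pre-existing factor (not a product of the surgeon) and it affects the outcome on its own, it is a confounder. The stratified rates, not the pooled rate, identify the causal effect.
Within each level — mild: 3.9% vs 12.0%; moderate: 27.3% vs 53.1%; severe: 46.9% vs 65.0% — Dr. Garcia is lower every time.

decreases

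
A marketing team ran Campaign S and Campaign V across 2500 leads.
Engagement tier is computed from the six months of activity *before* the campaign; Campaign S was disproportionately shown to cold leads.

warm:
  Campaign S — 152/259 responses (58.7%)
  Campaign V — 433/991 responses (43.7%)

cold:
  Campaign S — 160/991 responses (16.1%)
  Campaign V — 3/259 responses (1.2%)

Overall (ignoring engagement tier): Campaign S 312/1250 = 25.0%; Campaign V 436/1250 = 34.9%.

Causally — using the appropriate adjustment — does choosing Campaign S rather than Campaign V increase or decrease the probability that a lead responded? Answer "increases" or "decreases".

Within every engagement tier level Campaign S has the higher rate, yet pooled Campaign V does — Simpson's reversal.
Engagement tier satisfies the back-door criterion: it is not a descendant of the campaign, and it blocks the spurious path from campaign to outcome. Adjusting for it (i.e., using the within-engagement tier rates) gives the causal effect.
Within each level — warm: 58.7% vs 43.7%; cold: 16.1% vs 1.2% — Campaign S is higher every time.

increases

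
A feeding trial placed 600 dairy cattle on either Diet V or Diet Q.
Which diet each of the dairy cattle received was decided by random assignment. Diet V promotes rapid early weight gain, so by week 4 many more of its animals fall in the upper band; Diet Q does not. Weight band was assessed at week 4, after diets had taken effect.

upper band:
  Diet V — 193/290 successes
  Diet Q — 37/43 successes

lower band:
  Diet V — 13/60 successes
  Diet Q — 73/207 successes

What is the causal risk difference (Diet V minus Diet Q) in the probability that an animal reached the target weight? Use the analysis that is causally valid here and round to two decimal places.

+0.15

Because the diet influences week-4 weight band, week-4 weight band is a post-treatment mediator, not a confounder. Stratifying on it would bias the estimate; the causal effect is the crude pooled difference.
The causal difference is the pooled difference: 0.589 − 0.440 = +0.149.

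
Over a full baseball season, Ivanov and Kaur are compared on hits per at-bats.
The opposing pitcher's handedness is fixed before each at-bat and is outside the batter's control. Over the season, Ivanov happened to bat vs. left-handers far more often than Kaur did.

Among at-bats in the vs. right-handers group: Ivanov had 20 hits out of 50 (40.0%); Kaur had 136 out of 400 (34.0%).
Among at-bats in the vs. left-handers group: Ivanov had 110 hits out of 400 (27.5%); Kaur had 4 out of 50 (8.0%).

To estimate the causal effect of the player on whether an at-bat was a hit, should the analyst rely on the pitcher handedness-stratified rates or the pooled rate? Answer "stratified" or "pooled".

Pitcher handedness satisfies the back-door criterion: it is not a descendant of the player, and it blocks the spurious path from player to outcome. Adjusting for it (i.e., using the within-pitcher handedness rates) gives the causal effect.
Within each level — vs. right-handers: 40.0% vs 34.0%; vs. left-handers: 27.5% vs 8.0% — Ivanov is higher every time.

stratified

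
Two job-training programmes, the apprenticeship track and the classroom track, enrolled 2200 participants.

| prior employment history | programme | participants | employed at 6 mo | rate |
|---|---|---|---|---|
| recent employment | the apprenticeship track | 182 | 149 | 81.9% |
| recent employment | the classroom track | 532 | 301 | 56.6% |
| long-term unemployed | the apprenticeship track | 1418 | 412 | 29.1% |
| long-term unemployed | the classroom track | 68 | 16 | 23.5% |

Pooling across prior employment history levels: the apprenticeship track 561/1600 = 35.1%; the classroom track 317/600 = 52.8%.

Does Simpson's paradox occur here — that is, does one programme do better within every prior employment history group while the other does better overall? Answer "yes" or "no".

yes

Within each prior employment history level (recent employment 81.9% vs 56.6%; long-term unemployed 29.1% vs 23.5%), the apprenticeship track has the higher rate every time. Pooled: 35.1% vs 52.8% — the classroom track has the higher rate overall. The two comparisons disagree.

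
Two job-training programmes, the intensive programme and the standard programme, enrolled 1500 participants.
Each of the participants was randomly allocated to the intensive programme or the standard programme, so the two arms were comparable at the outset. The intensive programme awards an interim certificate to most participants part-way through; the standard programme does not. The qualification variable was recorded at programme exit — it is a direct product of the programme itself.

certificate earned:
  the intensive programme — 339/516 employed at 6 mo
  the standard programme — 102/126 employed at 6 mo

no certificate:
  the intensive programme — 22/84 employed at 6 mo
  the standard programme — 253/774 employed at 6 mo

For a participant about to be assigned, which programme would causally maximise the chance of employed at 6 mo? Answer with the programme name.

the intensive programme

Qualification attained during the programme is recorded after the programme and is itself shifted by it — it sits on the causal path from programme to outcome. Conditioning on a mediator would strip out part of the effect we want; the pooled comparison gives the total causal effect.
Pooled: the intensive programme 60.2% vs the standard programme 39.4%; the intensive programme is higher overall.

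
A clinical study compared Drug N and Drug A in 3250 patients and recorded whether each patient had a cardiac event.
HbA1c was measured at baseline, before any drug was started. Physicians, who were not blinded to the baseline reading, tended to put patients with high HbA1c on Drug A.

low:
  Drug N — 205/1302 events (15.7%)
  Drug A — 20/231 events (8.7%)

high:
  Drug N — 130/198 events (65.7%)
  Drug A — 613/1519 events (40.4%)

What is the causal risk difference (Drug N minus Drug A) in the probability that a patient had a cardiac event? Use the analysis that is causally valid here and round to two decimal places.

+0.17

Since HbA1c is a pre-existing factor (not a product of the drug) and it affects the outcome on its own, it is a confounder. The stratified rates, not the pooled rate, identify the causal effect.
Adjusting over the population distribution of HbA1c: 0.472·(0.157−0.087) + 0.528·(0.657−0.404) = +0.167.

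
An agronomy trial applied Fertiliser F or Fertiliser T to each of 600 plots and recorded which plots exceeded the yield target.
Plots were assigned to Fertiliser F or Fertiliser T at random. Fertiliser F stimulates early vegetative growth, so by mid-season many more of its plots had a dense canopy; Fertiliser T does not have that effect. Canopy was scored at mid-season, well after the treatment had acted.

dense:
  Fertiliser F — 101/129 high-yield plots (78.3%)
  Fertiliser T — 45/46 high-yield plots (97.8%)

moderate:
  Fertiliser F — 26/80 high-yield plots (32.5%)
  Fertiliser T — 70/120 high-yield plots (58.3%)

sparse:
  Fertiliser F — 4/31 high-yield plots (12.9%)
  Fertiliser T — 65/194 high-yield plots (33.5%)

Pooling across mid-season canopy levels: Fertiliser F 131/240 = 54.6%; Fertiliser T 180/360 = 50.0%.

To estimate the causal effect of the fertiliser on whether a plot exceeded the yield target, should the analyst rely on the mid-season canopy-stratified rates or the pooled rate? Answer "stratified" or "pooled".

pooled

Fertiliser T is higher inside every mid-season canopy stratum but Fertiliser F is higher in aggregate. Whether to stratify depends on how mid-season canopy relates to the fertiliser.
Mid-season canopy lies on the pathway fertiliser → mid-season canopy → outcome, so adjusting for it blocks the indirect effect. For the total causal effect of fertiliser, use the unadjusted pooled rates.
Pooled: Fertiliser F 54.6% vs Fertiliser T 50.0%; Fertiliser F is higher overall.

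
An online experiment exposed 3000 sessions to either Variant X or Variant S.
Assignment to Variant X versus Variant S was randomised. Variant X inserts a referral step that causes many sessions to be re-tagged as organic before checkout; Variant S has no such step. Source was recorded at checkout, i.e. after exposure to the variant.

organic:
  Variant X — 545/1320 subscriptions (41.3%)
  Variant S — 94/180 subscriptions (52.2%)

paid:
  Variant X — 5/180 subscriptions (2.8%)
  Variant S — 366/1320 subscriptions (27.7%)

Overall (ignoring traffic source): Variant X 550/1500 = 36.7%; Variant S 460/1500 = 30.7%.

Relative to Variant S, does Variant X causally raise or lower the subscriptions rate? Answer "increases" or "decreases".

Stratifying would compare variants among sessions the variants themselves sorted into traffic source groups — a form of selection on an intermediate. The unconditioned pooled rates give the total causal effect.
Pooled: Variant X 36.7% vs Variant S 30.7%; Variant X is higher overall.

increases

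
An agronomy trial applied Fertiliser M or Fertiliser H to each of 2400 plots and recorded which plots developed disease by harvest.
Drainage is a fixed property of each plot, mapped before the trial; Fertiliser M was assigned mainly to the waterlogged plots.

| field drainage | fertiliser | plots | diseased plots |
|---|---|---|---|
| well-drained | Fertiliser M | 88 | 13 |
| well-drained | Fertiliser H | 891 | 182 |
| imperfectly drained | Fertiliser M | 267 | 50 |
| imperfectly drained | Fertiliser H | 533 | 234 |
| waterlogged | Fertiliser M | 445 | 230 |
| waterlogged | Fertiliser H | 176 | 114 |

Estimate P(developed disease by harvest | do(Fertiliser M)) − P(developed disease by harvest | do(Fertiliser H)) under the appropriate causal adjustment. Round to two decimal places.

The imbalance in field drainage arose from how plots were allocated, not from anything the fertiliser did; and field drainage independently affects the outcome. The pooled gap is confounded — condition on field drainage.
Adjusting over the population distribution of field drainage: 0.408·(0.148−0.204) + 0.333·(0.187−0.439) + 0.259·(0.517−0.648) = -0.141.

-0.14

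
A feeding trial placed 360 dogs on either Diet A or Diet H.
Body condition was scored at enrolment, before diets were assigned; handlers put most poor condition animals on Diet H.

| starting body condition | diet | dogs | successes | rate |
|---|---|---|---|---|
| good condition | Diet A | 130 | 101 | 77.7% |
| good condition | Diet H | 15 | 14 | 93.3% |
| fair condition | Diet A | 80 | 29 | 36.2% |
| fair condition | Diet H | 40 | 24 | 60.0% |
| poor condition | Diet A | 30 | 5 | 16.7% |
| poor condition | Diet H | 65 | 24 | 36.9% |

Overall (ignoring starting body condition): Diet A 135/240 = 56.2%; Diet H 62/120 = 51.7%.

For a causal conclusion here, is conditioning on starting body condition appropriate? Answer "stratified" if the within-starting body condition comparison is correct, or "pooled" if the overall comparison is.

Starting body condition is set before the diet has any effect — it is not caused by the diet — and it independently drives the outcome. That makes it a confounder, so the causal comparison is within starting body condition levels.
Within each level — good condition: 77.7% vs 93.3%; fair condition: 36.2% vs 60.0%; poor condition: 16.7% vs 36.9% — Diet H is higher every time.

stratified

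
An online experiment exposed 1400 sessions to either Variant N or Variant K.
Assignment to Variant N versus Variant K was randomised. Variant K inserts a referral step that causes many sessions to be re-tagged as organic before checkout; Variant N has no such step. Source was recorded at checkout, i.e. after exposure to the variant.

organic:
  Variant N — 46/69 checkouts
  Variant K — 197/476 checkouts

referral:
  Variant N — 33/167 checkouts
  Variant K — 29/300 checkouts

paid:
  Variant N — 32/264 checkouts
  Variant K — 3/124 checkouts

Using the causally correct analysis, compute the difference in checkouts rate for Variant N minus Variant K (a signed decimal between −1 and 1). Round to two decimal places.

-0.03

Variant N is higher inside every traffic source stratum but Variant K is higher in aggregate. Whether to stratify depends on how traffic source relates to the variant.
Because the variant influences traffic source, traffic source is a post-treatment mediator, not a confounder. Stratifying on it would bias the estimate; the causal effect is the crude pooled difference.
The causal difference is the pooled difference: 0.222 − 0.254 = -0.032.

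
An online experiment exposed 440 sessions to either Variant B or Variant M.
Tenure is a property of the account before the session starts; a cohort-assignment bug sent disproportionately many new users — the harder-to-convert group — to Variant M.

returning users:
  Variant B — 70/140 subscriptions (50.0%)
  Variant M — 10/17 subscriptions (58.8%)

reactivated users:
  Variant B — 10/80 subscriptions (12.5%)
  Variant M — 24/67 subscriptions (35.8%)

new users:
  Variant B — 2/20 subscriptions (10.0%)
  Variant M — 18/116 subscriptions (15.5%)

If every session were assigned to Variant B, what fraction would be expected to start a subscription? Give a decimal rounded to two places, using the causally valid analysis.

0.25

Variant M is higher inside every user tenure stratum but Variant B is higher in aggregate. Whether to stratify depends on how user tenure relates to the variant.
Since user tenure is a pre-existing factor (not a product of the variant) and it affects the outcome on its own, it is a confounder. The stratified rates, not the pooled rate, identify the causal effect.
Standardising Variant B to the population user tenure mix: 0.357·70/140 + 0.334·10/80 + 0.309·2/20 = 0.251.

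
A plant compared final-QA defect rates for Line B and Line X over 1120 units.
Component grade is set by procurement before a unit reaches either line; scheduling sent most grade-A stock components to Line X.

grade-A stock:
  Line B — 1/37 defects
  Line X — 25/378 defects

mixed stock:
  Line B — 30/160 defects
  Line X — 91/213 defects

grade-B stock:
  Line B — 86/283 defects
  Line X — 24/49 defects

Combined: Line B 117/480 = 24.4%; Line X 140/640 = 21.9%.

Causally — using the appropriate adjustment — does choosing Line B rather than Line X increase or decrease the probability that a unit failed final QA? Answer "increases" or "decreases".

decreases

Component grade differs across lines for reasons unrelated to any effect of the line itself, and it separately predicts the outcome — a classic confounder. We must compare within component grade levels.
Within each level — grade-A stock: 2.7% vs 6.6%; mixed stock: 18.8% vs 42.7%; grade-B stock: 30.4% vs 49.0% — Line B is lower every time.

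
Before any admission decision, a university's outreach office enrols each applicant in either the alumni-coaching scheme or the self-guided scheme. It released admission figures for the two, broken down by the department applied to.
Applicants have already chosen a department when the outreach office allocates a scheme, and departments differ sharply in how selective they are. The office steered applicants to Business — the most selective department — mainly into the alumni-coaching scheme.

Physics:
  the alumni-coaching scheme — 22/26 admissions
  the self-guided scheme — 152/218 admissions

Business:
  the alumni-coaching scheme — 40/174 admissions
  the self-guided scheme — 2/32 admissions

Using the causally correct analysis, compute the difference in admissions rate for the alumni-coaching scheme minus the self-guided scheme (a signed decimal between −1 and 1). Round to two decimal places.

the alumni-coaching scheme is higher inside every department stratum but the self-guided scheme is higher in aggregate. Whether to stratify depends on how department relates to the outreach scheme.
Department satisfies the back-door criterion: it is not a descendant of the outreach scheme, and it blocks the spurious path from outreach scheme to outcome. Adjusting for it (i.e., using the within-department rates) gives the causal effect.
Adjusting over the population distribution of department: 0.542·(0.846−0.697) + 0.458·(0.230−0.062) = +0.157.

+0.16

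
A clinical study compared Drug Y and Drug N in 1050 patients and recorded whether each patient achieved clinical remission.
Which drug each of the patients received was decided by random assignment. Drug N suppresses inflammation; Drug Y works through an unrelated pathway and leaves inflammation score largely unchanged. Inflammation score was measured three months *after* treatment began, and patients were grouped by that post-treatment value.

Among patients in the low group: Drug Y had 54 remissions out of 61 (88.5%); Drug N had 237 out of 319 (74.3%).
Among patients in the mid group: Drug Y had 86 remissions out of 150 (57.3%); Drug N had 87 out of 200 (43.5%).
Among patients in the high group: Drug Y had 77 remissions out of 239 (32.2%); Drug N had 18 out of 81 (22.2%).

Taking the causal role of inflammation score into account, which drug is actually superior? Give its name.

The stratified and pooled comparisons disagree (Drug Y wins within each inflammation score; Drug N wins overall), so the answer turns on the causal role of inflammation score.
The distribution of inflammation score is itself part of what the drug does — it is an intermediate outcome. Holding it fixed would remove that part of the effect; the total effect is the pooled difference.
Pooled: Drug Y 48.2% vs Drug N 57.0%; Drug N is higher overall.

Drug N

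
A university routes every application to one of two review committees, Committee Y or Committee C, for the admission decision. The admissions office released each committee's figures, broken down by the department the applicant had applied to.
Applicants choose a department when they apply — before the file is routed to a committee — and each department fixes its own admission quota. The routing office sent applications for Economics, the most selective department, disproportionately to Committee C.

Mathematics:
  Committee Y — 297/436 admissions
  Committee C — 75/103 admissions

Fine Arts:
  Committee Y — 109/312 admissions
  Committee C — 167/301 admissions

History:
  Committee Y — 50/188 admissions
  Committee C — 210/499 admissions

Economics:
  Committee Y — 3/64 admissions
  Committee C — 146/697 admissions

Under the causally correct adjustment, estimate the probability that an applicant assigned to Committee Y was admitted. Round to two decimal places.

Committee C is higher inside every department stratum but Committee Y is higher in aggregate. Whether to stratify depends on how department relates to the review committee.
Department satisfies the back-door criterion: it is not a descendant of the review committee, and it blocks the spurious path from review committee to outcome. Adjusting for it (i.e., using the within-department rates) gives the causal effect.
Standardising Committee Y to the population department mix: 0.207·297/436 + 0.236·109/312 + 0.264·50/188 + 0.293·3/64 = 0.308.

0.31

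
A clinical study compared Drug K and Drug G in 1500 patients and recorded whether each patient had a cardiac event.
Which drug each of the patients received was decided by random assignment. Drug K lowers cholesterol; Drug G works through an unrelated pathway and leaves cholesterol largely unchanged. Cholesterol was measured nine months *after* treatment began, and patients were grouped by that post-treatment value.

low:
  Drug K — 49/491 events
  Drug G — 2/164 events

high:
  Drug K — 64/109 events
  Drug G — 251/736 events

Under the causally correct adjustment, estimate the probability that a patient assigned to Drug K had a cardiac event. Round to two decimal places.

Cholesterol is downstream of the drug. One should not condition on a consequence of treatment, so the overall rates are the right comparison.
So P(outcome | do(Drug K)) is just the pooled rate for Drug K: 113/600 = 0.188.

0.19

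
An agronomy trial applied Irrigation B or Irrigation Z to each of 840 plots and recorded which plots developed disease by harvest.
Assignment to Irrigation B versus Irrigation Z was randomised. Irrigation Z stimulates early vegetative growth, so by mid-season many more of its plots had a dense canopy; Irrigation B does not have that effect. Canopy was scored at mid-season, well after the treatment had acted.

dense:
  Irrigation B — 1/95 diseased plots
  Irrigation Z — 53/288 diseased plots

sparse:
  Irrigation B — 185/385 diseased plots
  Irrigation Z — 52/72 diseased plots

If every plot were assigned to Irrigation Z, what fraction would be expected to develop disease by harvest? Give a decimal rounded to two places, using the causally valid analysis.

0.29

Mid-season canopy is recorded after the irrigation and is itself shifted by it — it sits on the causal path from irrigation to outcome. Conditioning on a mediator would strip out part of the effect we want; the pooled comparison gives the total causal effect.
So P(outcome | do(Irrigation Z)) is just the pooled rate for Irrigation Z: 105/360 = 0.292.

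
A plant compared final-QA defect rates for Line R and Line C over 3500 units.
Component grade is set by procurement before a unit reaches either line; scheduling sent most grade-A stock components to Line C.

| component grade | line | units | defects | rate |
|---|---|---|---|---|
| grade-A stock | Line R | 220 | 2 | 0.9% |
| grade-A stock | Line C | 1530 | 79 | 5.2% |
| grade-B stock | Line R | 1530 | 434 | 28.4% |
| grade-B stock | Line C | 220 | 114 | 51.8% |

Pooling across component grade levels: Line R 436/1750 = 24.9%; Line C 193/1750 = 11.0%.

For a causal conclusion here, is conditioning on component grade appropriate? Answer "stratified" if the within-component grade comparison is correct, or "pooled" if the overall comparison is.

stratified

Line R is lower inside every component grade stratum but Line C is lower in aggregate. Whether to stratify depends on how component grade relates to the line.
Component grade differs across lines for reasons unrelated to any effect of the line itself, and it separately predicts the outcome — a classic confounder. We must compare within component grade levels.
Within each level — grade-A stock: 0.9% vs 5.2%; grade-B stock: 28.4% vs 51.8% — Line R is lower every time.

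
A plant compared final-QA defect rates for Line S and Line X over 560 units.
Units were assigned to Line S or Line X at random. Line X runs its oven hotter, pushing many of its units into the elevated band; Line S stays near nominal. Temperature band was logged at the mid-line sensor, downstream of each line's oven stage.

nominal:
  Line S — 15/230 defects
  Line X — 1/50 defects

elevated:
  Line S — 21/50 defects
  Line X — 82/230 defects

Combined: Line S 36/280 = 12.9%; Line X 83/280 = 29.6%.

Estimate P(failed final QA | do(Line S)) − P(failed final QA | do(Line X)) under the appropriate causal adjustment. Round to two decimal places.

-0.17

In-process temperature band here is a post-treatment variable shaped by the line; conditioning on it would introduce bias rather than remove it. The overall comparison is the causal one.
The causal difference is the pooled difference: 0.129 − 0.296 = -0.168.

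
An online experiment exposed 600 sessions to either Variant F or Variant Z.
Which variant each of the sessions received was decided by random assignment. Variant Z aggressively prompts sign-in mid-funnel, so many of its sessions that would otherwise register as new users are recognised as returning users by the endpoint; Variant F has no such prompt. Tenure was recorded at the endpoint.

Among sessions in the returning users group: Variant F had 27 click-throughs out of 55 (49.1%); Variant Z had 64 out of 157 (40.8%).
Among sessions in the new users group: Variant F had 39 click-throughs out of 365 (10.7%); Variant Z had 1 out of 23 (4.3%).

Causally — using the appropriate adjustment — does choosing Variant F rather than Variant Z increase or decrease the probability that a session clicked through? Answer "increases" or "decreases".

User tenure is recorded after the variant and is itself shifted by it — it sits on the causal path from variant to outcome. Conditioning on a mediator would strip out part of the effect we want; the pooled comparison gives the total causal effect.
Pooled: Variant F 15.7% vs Variant Z 36.1%; Variant Z is higher overall.

decreases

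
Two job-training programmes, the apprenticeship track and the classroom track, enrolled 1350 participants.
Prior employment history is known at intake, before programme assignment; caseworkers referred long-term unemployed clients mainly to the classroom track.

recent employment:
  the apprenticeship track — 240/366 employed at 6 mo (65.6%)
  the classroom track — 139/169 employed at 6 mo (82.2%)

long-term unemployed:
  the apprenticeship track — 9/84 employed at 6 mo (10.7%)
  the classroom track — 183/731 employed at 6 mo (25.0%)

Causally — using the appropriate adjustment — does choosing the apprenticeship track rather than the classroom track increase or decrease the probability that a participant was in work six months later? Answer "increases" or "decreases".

decreases

the classroom track is higher inside every prior employment history stratum but the apprenticeship track is higher in aggregate. Whether to stratify depends on how prior employment history relates to the programme.
Prior employment history is set before the programme has any effect — it is not caused by the programme — and it independently drives the outcome. That makes it a confounder, so the causal comparison is within prior employment history levels.
Within each level — recent employment: 65.6% vs 82.2%; long-term unemployed: 10.7% vs 25.0% — the classroom track is higher every time.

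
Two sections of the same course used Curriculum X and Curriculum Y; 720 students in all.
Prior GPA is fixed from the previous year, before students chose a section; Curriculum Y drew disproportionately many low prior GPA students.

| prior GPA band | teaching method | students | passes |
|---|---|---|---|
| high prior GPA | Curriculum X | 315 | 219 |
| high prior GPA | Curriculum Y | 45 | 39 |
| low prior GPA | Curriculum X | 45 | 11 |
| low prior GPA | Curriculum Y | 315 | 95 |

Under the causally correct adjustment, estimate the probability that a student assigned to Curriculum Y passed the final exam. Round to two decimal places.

Curriculum Y is higher inside every prior GPA band stratum but Curriculum X is higher in aggregate. Whether to stratify depends on how prior GPA band relates to the teaching method.
Prior GPA band differs across teaching methods for reasons unrelated to any effect of the teaching method itself, and it separately predicts the outcome — a classic confounder. We must compare within prior GPA band levels.
Standardising Curriculum Y to the population prior GPA band mix: 0.500·39/45 + 0.500·95/315 = 0.584.

0.58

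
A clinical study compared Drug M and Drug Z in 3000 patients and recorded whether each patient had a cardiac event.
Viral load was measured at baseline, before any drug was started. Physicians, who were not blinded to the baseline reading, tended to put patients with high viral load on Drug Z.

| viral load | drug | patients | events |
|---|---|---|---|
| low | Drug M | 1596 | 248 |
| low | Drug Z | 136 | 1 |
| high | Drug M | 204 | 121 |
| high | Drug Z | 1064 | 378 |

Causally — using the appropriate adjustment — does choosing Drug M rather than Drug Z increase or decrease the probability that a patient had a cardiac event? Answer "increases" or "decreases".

Viral load satisfies the back-door criterion: it is not a descendant of the drug, and it blocks the spurious path from drug to outcome. Adjusting for it (i.e., using the within-viral load rates) gives the causal effect.
Within each level — low: 15.5% vs 0.7%; high: 59.3% vs 35.5% — Drug Z is lower every time.

increases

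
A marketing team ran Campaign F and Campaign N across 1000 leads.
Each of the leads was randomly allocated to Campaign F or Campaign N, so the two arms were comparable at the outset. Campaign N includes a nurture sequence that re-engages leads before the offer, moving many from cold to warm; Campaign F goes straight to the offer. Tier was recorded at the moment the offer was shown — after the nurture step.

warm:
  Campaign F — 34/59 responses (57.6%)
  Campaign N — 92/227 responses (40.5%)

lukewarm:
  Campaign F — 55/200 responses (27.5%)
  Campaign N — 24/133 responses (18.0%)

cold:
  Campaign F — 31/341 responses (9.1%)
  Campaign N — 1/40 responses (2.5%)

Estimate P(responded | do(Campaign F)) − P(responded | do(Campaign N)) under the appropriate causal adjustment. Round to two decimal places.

Engagement tier is downstream of the campaign. One should not condition on a consequence of treatment, so the overall rates are the right comparison.
The causal difference is the pooled difference: 0.200 − 0.292 = -0.092.

-0.09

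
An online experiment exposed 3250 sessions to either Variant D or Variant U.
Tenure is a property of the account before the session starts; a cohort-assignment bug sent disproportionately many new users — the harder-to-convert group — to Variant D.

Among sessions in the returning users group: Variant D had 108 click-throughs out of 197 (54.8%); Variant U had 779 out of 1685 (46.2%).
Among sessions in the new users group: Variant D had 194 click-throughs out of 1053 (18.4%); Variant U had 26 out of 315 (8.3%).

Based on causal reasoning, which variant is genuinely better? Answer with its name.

Variant D

Variant D is higher inside every user tenure stratum but Variant U is higher in aggregate. Whether to stratify depends on how user tenure relates to the variant.
The imbalance in user tenure arose from how sessions were allocated, not from anything the variant did; and user tenure independently affects the outcome. The pooled gap is confounded — condition on user tenure.
Within each level — returning users: 54.8% vs 46.2%; new users: 18.4% vs 8.3% — Variant D is higher every time.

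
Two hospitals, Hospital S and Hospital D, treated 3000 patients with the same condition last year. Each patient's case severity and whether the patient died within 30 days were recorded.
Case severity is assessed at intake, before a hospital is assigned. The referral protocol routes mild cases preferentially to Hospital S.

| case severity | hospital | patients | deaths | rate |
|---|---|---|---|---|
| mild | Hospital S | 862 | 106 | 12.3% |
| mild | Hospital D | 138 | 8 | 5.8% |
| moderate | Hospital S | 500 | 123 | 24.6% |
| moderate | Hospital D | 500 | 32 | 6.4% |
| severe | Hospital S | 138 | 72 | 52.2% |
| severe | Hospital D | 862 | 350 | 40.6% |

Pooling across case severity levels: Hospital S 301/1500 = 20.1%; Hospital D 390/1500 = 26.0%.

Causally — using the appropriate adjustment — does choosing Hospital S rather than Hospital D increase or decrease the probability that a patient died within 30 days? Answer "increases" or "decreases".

Hospital D is lower inside every case severity stratum but Hospital S is lower in aggregate. Whether to stratify depends on how case severity relates to the hospital.
Since case severity is a pre-existing factor (not a product of the hospital) and it affects the outcome on its own, it is a confounder. The stratified rates, not the pooled rate, identify the causal effect.
Within each level — mild: 12.3% vs 5.8%; moderate: 24.6% vs 6.4%; severe: 52.2% vs 40.6% — Hospital D is lower every time.

increases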